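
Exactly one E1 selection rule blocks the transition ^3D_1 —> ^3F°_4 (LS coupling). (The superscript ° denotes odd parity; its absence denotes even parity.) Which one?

the ΔJ = 0, ±1 rule

Reading off the term symbols: S 1→1, L 2→3, J 1→4, parity even→odd.
Parity must change: even → odd — ✓.
ΔS = 0: S: 1 → 1 — ✓.
ΔL = 0, ±1 (not L=0↔0): L: 2 → 3, ΔL = +1 — ✓.
ΔJ = 0, ±1 (not J=0↔0): J: 1 → 4, ΔJ = +3 — ✗.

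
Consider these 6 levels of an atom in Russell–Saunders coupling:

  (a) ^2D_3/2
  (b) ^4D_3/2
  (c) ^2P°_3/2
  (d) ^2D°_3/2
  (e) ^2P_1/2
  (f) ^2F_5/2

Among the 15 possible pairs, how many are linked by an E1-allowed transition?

(a)–(b): forbidden (parity, ΔS).
(a)–(c): allowed.
(a)–(d): allowed.
(a)–(e): forbidden (parity).
(a)–(f): forbidden (parity).
(b)–(c): forbidden (ΔS).
(b)–(d): forbidden (ΔS).
(b)–(e): forbidden (parity, ΔS).
(b)–(f): forbidden (parity, ΔS).
(c)–(d): forbidden (parity).
(c)–(e): allowed.
(c)–(f): forbidden (ΔL).
(d)–(e): allowed.
(d)–(f): allowed.
(e)–(f): forbidden (parity, ΔL, ΔJ).
Allowed pairs: 5 of 15.

5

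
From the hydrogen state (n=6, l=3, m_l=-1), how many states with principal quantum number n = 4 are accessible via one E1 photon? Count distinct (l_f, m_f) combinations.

E1 requires Δl = ±1, so l_f ∈ {2, 4}; with 0 ≤ l_f ≤ n_f−1 = 3, the allowed l_f values are {2}.
For l_f = 2: m_f ∈ {m_i−1, m_i, m_i+1} ∩ [−2, 2] = {-2, -1, 0} → 3 states.
Total: 3.

3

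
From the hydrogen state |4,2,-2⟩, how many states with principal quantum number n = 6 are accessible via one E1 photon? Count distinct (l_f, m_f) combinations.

E1 requires Δl = ±1, so l_f ∈ {1, 3}; with 0 ≤ l_f ≤ n_f−1 = 5, the allowed l_f values are {1, 3}.
For l_f = 1: m_f ∈ {m_i−1, m_i, m_i+1} ∩ [−1, 1] = {-1} → 1 state.
For l_f = 3: m_f ∈ {m_i−1, m_i, m_i+1} ∩ [−3, 3] = {-3, -2, -1} → 3 states.
Total: 4.

4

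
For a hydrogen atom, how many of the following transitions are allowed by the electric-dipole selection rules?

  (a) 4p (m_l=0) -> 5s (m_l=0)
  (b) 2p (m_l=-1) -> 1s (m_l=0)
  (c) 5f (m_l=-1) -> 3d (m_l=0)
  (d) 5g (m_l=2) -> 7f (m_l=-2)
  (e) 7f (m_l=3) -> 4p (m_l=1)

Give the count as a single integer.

(a) allowed
(b) allowed
(c) allowed
(d) forbidden — Δm_l = -4 (E1 requires Δm_l = 0, ±1)
(e) forbidden — Δl = -2 (E1 requires Δl = ±1); Δm_l = -2 (E1 requires Δm_l = 0, ±1)
Total allowed: 3 of 5.

3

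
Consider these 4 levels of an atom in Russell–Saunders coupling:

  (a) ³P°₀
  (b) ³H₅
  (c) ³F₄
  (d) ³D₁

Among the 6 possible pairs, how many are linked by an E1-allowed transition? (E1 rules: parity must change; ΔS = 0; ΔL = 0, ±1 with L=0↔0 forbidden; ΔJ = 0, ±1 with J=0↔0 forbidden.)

(a)–(b): forbidden (ΔL, ΔJ).
(a)–(c): forbidden (ΔL, ΔJ).
(a)–(d): allowed.
(b)–(c): forbidden (parity, ΔL).
(b)–(d): forbidden (parity, ΔL, ΔJ).
(c)–(d): forbidden (parity, ΔJ).
Allowed pairs: 1 of 6.

1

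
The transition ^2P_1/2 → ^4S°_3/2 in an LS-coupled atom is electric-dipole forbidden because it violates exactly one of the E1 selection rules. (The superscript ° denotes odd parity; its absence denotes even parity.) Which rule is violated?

Initial level: S=1/2, L=1, J=1/2, parity even. Final level: S=3/2, L=0, J=3/2, parity odd.
Parity must change: even → odd — satisfied.
ΔS = 0: S: 1/2 → 3/2 — violated.
ΔL = 0, ±1 (not L=0↔0): L: 1 → 0, ΔL = -1 — satisfied.
ΔJ = 0, ±1 (not J=0↔0): J: 1/2 → 3/2, ΔJ = +1 — satisfied.

the ΔS = 0 rule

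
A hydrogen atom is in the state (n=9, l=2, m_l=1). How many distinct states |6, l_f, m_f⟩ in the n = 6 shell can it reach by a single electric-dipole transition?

E1 requires Δl = ±1, so l_f ∈ {1, 3}; with 0 ≤ l_f ≤ n_f−1 = 5, the allowed l_f values are {1, 3}.
For l_f = 1: m_f ∈ {m_i−1, m_i, m_i+1} ∩ [−1, 1] = {0, 1} → 2 states.
For l_f = 3: m_f ∈ {m_i−1, m_i, m_i+1} ∩ [−3, 3] = {0, 1, 2} → 3 states.
Total: 5.

5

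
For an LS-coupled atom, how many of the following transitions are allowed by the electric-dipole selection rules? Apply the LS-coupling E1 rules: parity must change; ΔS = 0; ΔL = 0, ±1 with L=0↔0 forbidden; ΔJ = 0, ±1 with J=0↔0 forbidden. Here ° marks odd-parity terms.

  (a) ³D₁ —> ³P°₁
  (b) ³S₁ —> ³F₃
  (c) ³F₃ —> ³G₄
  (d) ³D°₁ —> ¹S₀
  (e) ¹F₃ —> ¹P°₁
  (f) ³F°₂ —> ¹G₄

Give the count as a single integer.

(a) allowed
(b) forbidden (parity, ΔL, ΔJ fail)
(c) forbidden (parity fails)
(d) forbidden (ΔS, ΔL fail)
(e) forbidden (ΔL, ΔJ fail)
(f) forbidden (ΔS, ΔJ fail)
Total allowed: 1 of 6.

1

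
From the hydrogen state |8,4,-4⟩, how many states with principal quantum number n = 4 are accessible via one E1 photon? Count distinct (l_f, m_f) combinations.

E1 requires Δl = ±1, so l_f ∈ {3, 5}; with 0 ≤ l_f ≤ n_f−1 = 3, the allowed l_f values are {3}.
For l_f = 3: m_f ∈ {m_i−1, m_i, m_i+1} ∩ [−3, 3] = {-3} → 1 state.
Total: 1.

1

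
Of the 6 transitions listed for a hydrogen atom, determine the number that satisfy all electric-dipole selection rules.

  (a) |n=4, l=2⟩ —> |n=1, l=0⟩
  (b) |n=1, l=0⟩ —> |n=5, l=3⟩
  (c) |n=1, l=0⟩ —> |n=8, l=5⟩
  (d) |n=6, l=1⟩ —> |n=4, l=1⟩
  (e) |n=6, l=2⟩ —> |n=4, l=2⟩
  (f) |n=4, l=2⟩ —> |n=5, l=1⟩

1

(a) forbidden — Δl = -2 (E1 requires Δl = ±1)
(b) forbidden — Δl = +3 (E1 requires Δl = ±1)
(c) forbidden — Δl = +5 (E1 requires Δl = ±1)
(d) forbidden — Δl = +0 (E1 requires Δl = ±1)
(e) forbidden — Δl = +0 (E1 requires Δl = ±1)
(f) allowed
Total allowed: 1 of 6.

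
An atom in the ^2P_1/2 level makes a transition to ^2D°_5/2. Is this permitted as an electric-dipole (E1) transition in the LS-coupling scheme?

Parity must change: even → odd — ✓.
ΔS = 0: S: 1/2 → 1/2 — ✓.
ΔL = 0, ±1 (not L=0↔0): L: 1 → 2, ΔL = +1 — ✓.
ΔJ = 0, ±1 (not J=0↔0): J: 1/2 → 5/2, ΔJ = +2 — ✗.
Rule(s) violated: ΔJ.

forbidden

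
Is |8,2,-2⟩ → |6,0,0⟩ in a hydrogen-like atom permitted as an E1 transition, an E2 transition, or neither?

Δl = 0 − 2 = -2; l_i + l_f = 2.
Δm_l = +2.
E1 (Δl = ±1, |Δm_l| ≤ 1): not satisfied.
E2 (Δl = 0,±2, l_i+l_f ≥ 2, |Δm_l| ≤ 2): satisfied.

E2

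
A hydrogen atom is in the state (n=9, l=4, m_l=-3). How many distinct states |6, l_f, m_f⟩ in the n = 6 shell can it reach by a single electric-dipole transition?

5

E1 requires Δl = ±1, so l_f ∈ {3, 5}; with 0 ≤ l_f ≤ n_f−1 = 5, the allowed l_f values are {3, 5}.
For l_f = 3: m_f ∈ {m_i−1, m_i, m_i+1} ∩ [−3, 3] = {-3, -2} → 2 states.
For l_f = 5: m_f ∈ {m_i−1, m_i, m_i+1} ∩ [−5, 5] = {-4, -3, -2} → 3 states.
Total: 5.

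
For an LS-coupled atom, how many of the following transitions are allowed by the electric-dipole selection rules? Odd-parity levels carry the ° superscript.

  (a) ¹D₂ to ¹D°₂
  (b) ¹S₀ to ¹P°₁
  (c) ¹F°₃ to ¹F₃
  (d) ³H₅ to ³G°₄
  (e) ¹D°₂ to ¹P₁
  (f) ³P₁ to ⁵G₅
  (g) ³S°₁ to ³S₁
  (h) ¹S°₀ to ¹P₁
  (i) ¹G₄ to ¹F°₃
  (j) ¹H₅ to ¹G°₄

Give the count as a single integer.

(a) allowed
(b) allowed
(c) allowed
(d) allowed
(e) allowed
(f) forbidden (parity, ΔS, ΔL, ΔJ fail)
(g) forbidden (ΔL fails)
(h) allowed
(i) allowed
(j) allowed
Total allowed: 8 of 10.

8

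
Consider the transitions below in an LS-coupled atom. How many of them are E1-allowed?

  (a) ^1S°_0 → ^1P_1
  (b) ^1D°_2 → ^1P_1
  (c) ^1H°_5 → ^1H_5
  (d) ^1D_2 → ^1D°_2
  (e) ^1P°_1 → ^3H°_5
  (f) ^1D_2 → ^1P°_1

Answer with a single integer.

(a) allowed
(b) allowed
(c) allowed
(d) allowed
(e) forbidden (parity, ΔS, ΔL, ΔJ fail)
(f) allowed
Total allowed: 5 of 6.

5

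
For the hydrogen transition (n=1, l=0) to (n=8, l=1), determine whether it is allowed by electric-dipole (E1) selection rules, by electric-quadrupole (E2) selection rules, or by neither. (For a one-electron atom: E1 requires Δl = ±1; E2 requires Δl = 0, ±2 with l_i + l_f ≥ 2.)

Δl = 1 − 0 = +1; l_i + l_f = 1.
E1 (Δl = ±1): satisfied.
E2 (Δl = 0,±2, l_i+l_f ≥ 2): not satisfied.

E1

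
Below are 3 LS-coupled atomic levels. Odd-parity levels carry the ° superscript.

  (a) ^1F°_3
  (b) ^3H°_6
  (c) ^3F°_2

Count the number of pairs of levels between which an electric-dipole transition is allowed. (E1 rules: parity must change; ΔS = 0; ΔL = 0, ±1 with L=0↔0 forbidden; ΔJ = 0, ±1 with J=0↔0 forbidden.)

0

(a)–(b): forbidden (parity, ΔS, ΔL, ΔJ).
(a)–(c): forbidden (parity, ΔS).
(b)–(c): forbidden (parity, ΔL, ΔJ).
Allowed pairs: 0 of 3.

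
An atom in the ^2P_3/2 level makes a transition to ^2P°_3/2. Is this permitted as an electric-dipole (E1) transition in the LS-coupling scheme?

allowed

Parity must change: even → odd — satisfied.
ΔS = 0: S: 1/2 → 1/2 — satisfied.
ΔL = 0, ±1 (not L=0↔0): L: 1 → 1, ΔL = +0 — satisfied.
ΔJ = 0, ±1 (not J=0↔0): J: 3/2 → 3/2, ΔJ = +0 — satisfied.
All four E1 rules are satisfied.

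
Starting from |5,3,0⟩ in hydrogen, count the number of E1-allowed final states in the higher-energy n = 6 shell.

E1 requires Δl = ±1, so l_f ∈ {2, 4}; with 0 ≤ l_f ≤ n_f−1 = 5, the allowed l_f values are {2, 4}.
For l_f = 2: m_f ∈ {m_i−1, m_i, m_i+1} ∩ [−2, 2] = {-1, 0, 1} → 3 states.
For l_f = 4: m_f ∈ {m_i−1, m_i, m_i+1} ∩ [−4, 4] = {-1, 0, 1} → 3 states.
Total: 6.

6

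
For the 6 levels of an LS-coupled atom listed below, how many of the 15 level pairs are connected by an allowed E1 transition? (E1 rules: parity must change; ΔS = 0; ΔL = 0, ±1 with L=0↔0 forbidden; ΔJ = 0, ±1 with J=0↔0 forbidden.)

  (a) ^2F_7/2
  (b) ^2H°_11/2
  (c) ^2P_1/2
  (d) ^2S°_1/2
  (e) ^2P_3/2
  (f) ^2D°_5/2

(a)–(b): forbidden (ΔL, ΔJ).
(a)–(c): forbidden (parity, ΔL, ΔJ).
(a)–(d): forbidden (ΔL, ΔJ).
(a)–(e): forbidden (parity, ΔL, ΔJ).
(a)–(f): allowed.
(b)–(c): forbidden (ΔL, ΔJ).
(b)–(d): forbidden (parity, ΔL, ΔJ).
(b)–(e): forbidden (ΔL, ΔJ).
(b)–(f): forbidden (parity, ΔL, ΔJ).
(c)–(d): allowed.
(c)–(e): forbidden (parity).
(c)–(f): forbidden (ΔJ).
(d)–(e): allowed.
(d)–(f): forbidden (parity, ΔL, ΔJ).
(e)–(f): allowed.
Allowed pairs: 4 of 15.

4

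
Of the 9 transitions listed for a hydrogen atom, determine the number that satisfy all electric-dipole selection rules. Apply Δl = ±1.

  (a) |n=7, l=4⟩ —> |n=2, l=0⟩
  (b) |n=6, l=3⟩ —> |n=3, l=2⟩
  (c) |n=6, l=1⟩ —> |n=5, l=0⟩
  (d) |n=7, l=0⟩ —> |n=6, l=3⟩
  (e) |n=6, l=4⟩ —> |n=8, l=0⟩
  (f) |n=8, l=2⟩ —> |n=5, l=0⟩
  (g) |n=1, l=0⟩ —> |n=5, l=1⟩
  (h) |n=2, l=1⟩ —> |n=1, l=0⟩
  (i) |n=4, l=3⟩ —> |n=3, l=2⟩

5

(a) forbidden — Δl = -4 (E1 requires Δl = ±1)
(b) allowed
(c) allowed
(d) forbidden — Δl = +3 (E1 requires Δl = ±1)
(e) forbidden — Δl = -4 (E1 requires Δl = ±1)
(f) forbidden — Δl = -2 (E1 requires Δl = ±1)
(g) allowed
(h) allowed
(i) allowed
Total allowed: 5 of 9.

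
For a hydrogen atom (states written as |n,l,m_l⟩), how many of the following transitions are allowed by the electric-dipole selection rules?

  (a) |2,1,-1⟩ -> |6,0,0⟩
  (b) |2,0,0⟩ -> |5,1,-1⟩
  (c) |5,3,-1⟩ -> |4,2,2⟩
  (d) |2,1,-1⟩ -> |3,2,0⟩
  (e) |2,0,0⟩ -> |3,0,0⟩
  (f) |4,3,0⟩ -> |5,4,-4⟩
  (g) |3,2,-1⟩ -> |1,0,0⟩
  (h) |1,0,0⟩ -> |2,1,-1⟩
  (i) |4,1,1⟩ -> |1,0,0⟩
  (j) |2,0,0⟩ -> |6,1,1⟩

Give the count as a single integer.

(a) allowed
(b) allowed
(c) forbidden — Δm_l = +3 (E1 requires Δm_l = 0, ±1)
(d) allowed
(e) forbidden — Δl = +0 (E1 requires Δl = ±1)
(f) forbidden — Δm_l = -4 (E1 requires Δm_l = 0, ±1)
(g) forbidden — Δl = -2 (E1 requires Δl = ±1)
(h) allowed
(i) allowed
(j) allowed
Total allowed: 6 of 10.

6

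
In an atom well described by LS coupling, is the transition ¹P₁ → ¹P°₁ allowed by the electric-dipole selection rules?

allowed

Reading off the term symbols: S 0→0, L 1→1, J 1→1, parity even→odd.
Parity must change: even → odd — satisfied.
ΔS = 0: S: 0 → 0 — satisfied.
ΔL = 0, ±1 (not L=0↔0): L: 1 → 1, ΔL = +0 — satisfied.
ΔJ = 0, ±1 (not J=0↔0): J: 1 → 1, ΔJ = +0 — satisfied.
All four E1 rules are satisfied.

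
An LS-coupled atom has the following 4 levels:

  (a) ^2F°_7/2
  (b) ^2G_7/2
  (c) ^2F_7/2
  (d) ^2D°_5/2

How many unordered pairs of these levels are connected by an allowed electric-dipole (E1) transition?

(a)–(b): allowed.
(a)–(c): allowed.
(a)–(d): forbidden (parity).
(b)–(c): forbidden (parity).
(b)–(d): forbidden (ΔL).
(c)–(d): allowed.
Allowed pairs: 3 of 6.

3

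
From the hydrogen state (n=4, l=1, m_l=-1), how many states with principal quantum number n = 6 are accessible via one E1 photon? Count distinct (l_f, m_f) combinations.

E1 requires Δl = ±1, so l_f ∈ {0, 2}; with 0 ≤ l_f ≤ n_f−1 = 5, the allowed l_f values are {0, 2}.
For l_f = 0: m_f ∈ {m_i−1, m_i, m_i+1} ∩ [−0, 0] = {0} → 1 state.
For l_f = 2: m_f ∈ {m_i−1, m_i, m_i+1} ∩ [−2, 2] = {-2, -1, 0} → 3 states.
Total: 4.

4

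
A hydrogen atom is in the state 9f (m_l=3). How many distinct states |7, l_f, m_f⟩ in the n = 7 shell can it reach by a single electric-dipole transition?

4

E1 requires Δl = ±1, so l_f ∈ {2, 4}; with 0 ≤ l_f ≤ n_f−1 = 6, the allowed l_f values are {2, 4}.
For l_f = 2: m_f ∈ {m_i−1, m_i, m_i+1} ∩ [−2, 2] = {2} → 1 state.
For l_f = 4: m_f ∈ {m_i−1, m_i, m_i+1} ∩ [−4, 4] = {2, 3, 4} → 3 states.
Total: 4.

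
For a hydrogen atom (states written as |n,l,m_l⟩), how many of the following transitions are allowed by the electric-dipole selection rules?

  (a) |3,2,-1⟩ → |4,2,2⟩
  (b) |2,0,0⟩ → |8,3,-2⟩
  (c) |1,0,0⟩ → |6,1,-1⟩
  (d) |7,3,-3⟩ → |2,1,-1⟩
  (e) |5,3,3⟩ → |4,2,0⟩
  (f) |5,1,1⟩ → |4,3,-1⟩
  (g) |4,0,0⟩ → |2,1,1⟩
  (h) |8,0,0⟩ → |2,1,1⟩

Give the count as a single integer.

3

(a) forbidden — Δl = +0 (E1 requires Δl = ±1); Δm_l = +3 (E1 requires Δm_l = 0, ±1)
(b) forbidden — Δl = +3 (E1 requires Δl = ±1); Δm_l = -2 (E1 requires Δm_l = 0, ±1)
(c) allowed
(d) forbidden — Δl = -2 (E1 requires Δl = ±1); Δm_l = +2 (E1 requires Δm_l = 0, ±1)
(e) forbidden — Δm_l = -3 (E1 requires Δm_l = 0, ±1)
(f) forbidden — Δl = +2 (E1 requires Δl = ±1); Δm_l = -2 (E1 requires Δm_l = 0, ±1)
(g) allowed
(h) allowed
Total allowed: 3 of 8.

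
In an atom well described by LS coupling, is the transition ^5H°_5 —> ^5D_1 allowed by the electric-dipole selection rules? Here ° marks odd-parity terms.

Parity must change: odd → even — satisfied.
ΔS = 0: S: 2 → 2 — satisfied.
ΔL = 0, ±1 (not L=0↔0): L: 5 → 2, ΔL = -3 — violated.
ΔJ = 0, ±1 (not J=0↔0): J: 5 → 1, ΔJ = -4 — violated.
Rule(s) violated: ΔL, ΔJ.

forbidden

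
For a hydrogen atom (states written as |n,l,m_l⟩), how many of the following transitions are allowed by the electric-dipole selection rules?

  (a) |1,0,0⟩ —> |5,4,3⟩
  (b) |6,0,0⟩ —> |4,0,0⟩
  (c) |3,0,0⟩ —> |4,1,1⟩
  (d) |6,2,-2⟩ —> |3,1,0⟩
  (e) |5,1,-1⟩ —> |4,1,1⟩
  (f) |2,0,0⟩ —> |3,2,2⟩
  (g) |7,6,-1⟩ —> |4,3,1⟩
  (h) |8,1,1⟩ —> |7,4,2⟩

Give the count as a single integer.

(a) forbidden — Δl = +4 (E1 requires Δl = ±1); Δm_l = +3 (E1 requires Δm_l = 0, ±1)
(b) forbidden — Δl = +0 (E1 requires Δl = ±1)
(c) allowed
(d) forbidden — Δm_l = +2 (E1 requires Δm_l = 0, ±1)
(e) forbidden — Δl = +0 (E1 requires Δl = ±1); Δm_l = +2 (E1 requires Δm_l = 0, ±1)
(f) forbidden — Δl = +2 (E1 requires Δl = ±1); Δm_l = +2 (E1 requires Δm_l = 0, ±1)
(g) forbidden — Δl = -3 (E1 requires Δl = ±1); Δm_l = +2 (E1 requires Δm_l = 0, ±1)
(h) forbidden — Δl = +3 (E1 requires Δl = ±1)
Total allowed: 1 of 8.

1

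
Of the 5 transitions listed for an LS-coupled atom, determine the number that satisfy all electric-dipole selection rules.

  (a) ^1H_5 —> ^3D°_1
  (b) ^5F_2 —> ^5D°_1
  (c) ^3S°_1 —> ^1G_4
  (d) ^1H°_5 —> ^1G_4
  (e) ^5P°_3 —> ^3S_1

(a) forbidden (ΔS, ΔL, ΔJ fail)
(b) allowed
(c) forbidden (ΔS, ΔL, ΔJ fail)
(d) allowed
(e) forbidden (ΔS, ΔJ fail)
Total allowed: 2 of 5.

2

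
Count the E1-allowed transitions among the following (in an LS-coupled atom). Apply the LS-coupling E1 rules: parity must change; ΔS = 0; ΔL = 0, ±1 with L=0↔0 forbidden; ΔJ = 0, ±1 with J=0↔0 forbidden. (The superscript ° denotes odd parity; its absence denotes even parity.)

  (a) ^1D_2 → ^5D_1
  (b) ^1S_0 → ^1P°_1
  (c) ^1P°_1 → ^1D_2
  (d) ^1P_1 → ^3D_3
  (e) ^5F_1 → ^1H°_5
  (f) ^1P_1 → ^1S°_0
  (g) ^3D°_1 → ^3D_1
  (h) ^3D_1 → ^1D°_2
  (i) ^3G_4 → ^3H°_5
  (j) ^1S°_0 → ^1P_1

(a) forbidden (parity, ΔS fail)
(b) allowed
(c) allowed
(d) forbidden (parity, ΔS, ΔJ fail)
(e) forbidden (ΔS, ΔL, ΔJ fail)
(f) allowed
(g) allowed
(h) forbidden (ΔS fails)
(i) allowed
(j) allowed
Total allowed: 6 of 10.

6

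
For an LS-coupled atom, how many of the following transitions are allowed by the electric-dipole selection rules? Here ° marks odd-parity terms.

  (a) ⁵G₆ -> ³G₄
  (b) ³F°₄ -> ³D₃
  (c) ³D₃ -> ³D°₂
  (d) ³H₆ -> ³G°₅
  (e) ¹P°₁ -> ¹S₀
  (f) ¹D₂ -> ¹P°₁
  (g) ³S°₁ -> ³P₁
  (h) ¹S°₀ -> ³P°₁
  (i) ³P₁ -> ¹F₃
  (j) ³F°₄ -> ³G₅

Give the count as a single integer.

7

(a) forbidden (parity, ΔS, ΔJ fail)
(b) allowed
(c) allowed
(d) allowed
(e) allowed
(f) allowed
(g) allowed
(h) forbidden (parity, ΔS fail)
(i) forbidden (parity, ΔS, ΔL, ΔJ fail)
(j) allowed
Total allowed: 7 of 10.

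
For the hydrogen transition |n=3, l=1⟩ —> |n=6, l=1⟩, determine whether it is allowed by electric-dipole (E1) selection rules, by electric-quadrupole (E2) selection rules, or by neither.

Δl = 1 − 1 = +0; l_i + l_f = 2.
E1 (Δl = ±1): not satisfied.
E2 (Δl = 0,±2, l_i+l_f ≥ 2): satisfied.

E2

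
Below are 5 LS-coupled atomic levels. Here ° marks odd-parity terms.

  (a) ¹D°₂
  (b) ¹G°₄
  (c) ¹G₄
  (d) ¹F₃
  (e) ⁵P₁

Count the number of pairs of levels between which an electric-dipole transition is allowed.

3

(a)–(b): forbidden (parity, ΔL, ΔJ).
(a)–(c): forbidden (ΔL, ΔJ).
(a)–(d): allowed.
(a)–(e): forbidden (ΔS).
(b)–(c): allowed.
(b)–(d): allowed.
(b)–(e): forbidden (ΔS, ΔL, ΔJ).
(c)–(d): forbidden (parity).
(c)–(e): forbidden (parity, ΔS, ΔL, ΔJ).
(d)–(e): forbidden (parity, ΔS, ΔL, ΔJ).
Allowed pairs: 3 of 10.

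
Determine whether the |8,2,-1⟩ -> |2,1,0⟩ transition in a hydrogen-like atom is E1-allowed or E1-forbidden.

l: 2 → 1 (Δl = -1). Δl = ±1 passes.
m_l: -1 → 0 (Δm_l = +1). |Δm_l| ≤ 1 passes.
All E1 selection rules are satisfied.

allowed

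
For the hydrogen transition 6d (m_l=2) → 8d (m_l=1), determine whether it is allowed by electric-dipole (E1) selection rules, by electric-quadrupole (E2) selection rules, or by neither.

E2

Δl = 2 − 2 = +0; l_i + l_f = 4.
Δm_l = -1.
E1 (Δl = ±1, |Δm_l| ≤ 1): not satisfied.
E2 (Δl = 0,±2, l_i+l_f ≥ 2, |Δm_l| ≤ 2): satisfied.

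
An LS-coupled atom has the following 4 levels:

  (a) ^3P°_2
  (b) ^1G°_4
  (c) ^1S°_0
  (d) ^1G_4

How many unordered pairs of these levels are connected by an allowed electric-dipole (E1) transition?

(a)–(b): forbidden (parity, ΔS, ΔL, ΔJ).
(a)–(c): forbidden (parity, ΔS, ΔJ).
(a)–(d): forbidden (ΔS, ΔL, ΔJ).
(b)–(c): forbidden (parity, ΔL, ΔJ).
(b)–(d): allowed.
(c)–(d): forbidden (ΔL, ΔJ).
Allowed pairs: 1 of 6.

1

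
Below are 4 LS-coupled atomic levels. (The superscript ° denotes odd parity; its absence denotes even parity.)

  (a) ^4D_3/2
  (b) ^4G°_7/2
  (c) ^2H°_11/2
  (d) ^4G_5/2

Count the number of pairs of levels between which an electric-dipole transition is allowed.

1

(a)–(b): forbidden (ΔL, ΔJ).
(a)–(c): forbidden (ΔS, ΔL, ΔJ).
(a)–(d): forbidden (parity, ΔL).
(b)–(c): forbidden (parity, ΔS, ΔJ).
(b)–(d): allowed.
(c)–(d): forbidden (ΔS, ΔJ).
Allowed pairs: 1 of 6.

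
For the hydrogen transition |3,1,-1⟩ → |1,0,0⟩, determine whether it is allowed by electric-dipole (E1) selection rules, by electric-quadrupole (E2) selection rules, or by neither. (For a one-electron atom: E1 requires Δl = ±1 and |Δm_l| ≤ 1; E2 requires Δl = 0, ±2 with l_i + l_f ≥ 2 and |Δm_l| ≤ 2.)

E1

Δl = 0 − 1 = -1; l_i + l_f = 1.
Δm_l = +1.
E1 (Δl = ±1, |Δm_l| ≤ 1): satisfied.
E2 (Δl = 0,±2, l_i+l_f ≥ 2, |Δm_l| ≤ 2): not satisfied.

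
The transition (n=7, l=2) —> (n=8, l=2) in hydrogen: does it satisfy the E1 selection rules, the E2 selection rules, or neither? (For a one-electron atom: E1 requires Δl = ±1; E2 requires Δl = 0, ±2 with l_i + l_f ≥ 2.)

Δl = 2 − 2 = +0; l_i + l_f = 4.
E1 (Δl = ±1): not satisfied.
E2 (Δl = 0,±2, l_i+l_f ≥ 2): satisfied.

E2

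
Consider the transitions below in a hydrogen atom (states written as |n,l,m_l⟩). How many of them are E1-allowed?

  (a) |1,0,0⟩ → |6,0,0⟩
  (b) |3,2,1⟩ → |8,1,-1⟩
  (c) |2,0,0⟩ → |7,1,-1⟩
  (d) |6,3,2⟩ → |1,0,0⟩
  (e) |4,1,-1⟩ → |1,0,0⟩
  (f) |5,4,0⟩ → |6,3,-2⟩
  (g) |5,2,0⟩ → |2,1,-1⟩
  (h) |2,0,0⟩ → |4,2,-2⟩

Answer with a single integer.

(a) forbidden — Δl = +0 (E1 requires Δl = ±1)
(b) forbidden — Δm_l = -2 (E1 requires Δm_l = 0, ±1)
(c) allowed
(d) forbidden — Δl = -3 (E1 requires Δl = ±1); Δm_l = -2 (E1 requires Δm_l = 0, ±1)
(e) allowed
(f) forbidden — Δm_l = -2 (E1 requires Δm_l = 0, ±1)
(g) allowed
(h) forbidden — Δl = +2 (E1 requires Δl = ±1); Δm_l = -2 (E1 requires Δm_l = 0, ±1)
Total allowed: 3 of 8.

3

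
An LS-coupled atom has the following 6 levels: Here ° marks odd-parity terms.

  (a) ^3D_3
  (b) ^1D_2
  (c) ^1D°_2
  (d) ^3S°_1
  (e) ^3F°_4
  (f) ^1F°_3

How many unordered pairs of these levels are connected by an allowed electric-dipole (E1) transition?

(a)–(b): forbidden (parity, ΔS).
(a)–(c): forbidden (ΔS).
(a)–(d): forbidden (ΔL, ΔJ).
(a)–(e): allowed.
(a)–(f): forbidden (ΔS).
(b)–(c): allowed.
(b)–(d): forbidden (ΔS, ΔL).
(b)–(e): forbidden (ΔS, ΔJ).
(b)–(f): allowed.
(c)–(d): forbidden (parity, ΔS, ΔL).
(c)–(e): forbidden (parity, ΔS, ΔJ).
(c)–(f): forbidden (parity).
(d)–(e): forbidden (parity, ΔL, ΔJ).
(d)–(f): forbidden (parity, ΔS, ΔL, ΔJ).
(e)–(f): forbidden (parity, ΔS).
Allowed pairs: 3 of 15.

3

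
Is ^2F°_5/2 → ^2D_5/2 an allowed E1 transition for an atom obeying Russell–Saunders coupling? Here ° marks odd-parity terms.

allowed

Parity must change: odd → even — ✓.
ΔS = 0: S: 1/2 → 1/2 — ✓.
ΔL = 0, ±1 (not L=0↔0): L: 3 → 2, ΔL = -1 — ✓.
ΔJ = 0, ±1 (not J=0↔0): J: 5/2 → 5/2, ΔJ = +0 — ✓.
All four E1 rules are satisfied.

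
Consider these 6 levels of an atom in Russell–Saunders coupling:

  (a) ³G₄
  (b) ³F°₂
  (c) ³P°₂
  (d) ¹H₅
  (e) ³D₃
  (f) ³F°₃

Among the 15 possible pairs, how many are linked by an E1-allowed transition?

(a)–(b): forbidden (ΔJ).
(a)–(c): forbidden (ΔL, ΔJ).
(a)–(d): forbidden (parity, ΔS).
(a)–(e): forbidden (parity, ΔL).
(a)–(f): allowed.
(b)–(c): forbidden (parity, ΔL).
(b)–(d): forbidden (ΔS, ΔL, ΔJ).
(b)–(e): allowed.
(b)–(f): forbidden (parity).
(c)–(d): forbidden (ΔS, ΔL, ΔJ).
(c)–(e): allowed.
(c)–(f): forbidden (parity, ΔL).
(d)–(e): forbidden (parity, ΔS, ΔL, ΔJ).
(d)–(f): forbidden (ΔS, ΔL, ΔJ).
(e)–(f): allowed.
Allowed pairs: 4 of 15.

4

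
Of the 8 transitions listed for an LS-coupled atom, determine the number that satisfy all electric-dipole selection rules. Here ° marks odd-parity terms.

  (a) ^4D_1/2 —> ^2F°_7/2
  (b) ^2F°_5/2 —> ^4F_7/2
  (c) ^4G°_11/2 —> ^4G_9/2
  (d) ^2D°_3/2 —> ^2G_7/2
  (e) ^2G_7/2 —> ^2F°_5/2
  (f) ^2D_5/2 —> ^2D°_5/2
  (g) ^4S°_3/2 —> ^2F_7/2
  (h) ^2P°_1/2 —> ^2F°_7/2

(a) forbidden (ΔS, ΔJ fail)
(b) forbidden (ΔS fails)
(c) allowed
(d) forbidden (ΔL, ΔJ fail)
(e) allowed
(f) allowed
(g) forbidden (ΔS, ΔL, ΔJ fail)
(h) forbidden (parity, ΔL, ΔJ fail)
Total allowed: 3 of 8.

3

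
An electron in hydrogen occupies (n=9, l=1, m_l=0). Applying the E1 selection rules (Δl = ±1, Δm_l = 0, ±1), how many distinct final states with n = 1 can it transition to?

E1 requires Δl = ±1, so l_f ∈ {0, 2}; with 0 ≤ l_f ≤ n_f−1 = 0, the allowed l_f values are {0}.
For l_f = 0: m_f ∈ {m_i−1, m_i, m_i+1} ∩ [−0, 0] = {0} → 1 state.
Total: 1.

1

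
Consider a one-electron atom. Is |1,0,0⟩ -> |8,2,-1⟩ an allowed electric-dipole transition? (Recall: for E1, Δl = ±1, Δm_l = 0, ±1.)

forbidden

Δl = 2 − 0 = +2; the E1 rule Δl = ±1 is violated.
Δm_l = -1 − (0) = -1. E1 requires Δm_l = 0, ±1: satisfied.
The transition is electric-dipole forbidden.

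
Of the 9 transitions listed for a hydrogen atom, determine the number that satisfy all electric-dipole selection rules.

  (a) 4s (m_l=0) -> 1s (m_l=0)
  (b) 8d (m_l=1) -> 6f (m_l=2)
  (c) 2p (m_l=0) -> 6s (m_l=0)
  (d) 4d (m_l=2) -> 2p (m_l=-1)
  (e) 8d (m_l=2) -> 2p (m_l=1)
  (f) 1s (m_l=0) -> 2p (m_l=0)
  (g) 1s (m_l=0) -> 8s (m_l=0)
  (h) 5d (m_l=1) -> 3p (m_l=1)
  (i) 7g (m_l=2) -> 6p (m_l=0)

5

(a) forbidden — Δl = +0 (E1 requires Δl = ±1)
(b) allowed
(c) allowed
(d) forbidden — Δm_l = -3 (E1 requires Δm_l = 0, ±1)
(e) allowed
(f) allowed
(g) forbidden — Δl = +0 (E1 requires Δl = ±1)
(h) allowed
(i) forbidden — Δl = -3 (E1 requires Δl = ±1); Δm_l = -2 (E1 requires Δm_l = 0, ±1)
Total allowed: 5 of 9.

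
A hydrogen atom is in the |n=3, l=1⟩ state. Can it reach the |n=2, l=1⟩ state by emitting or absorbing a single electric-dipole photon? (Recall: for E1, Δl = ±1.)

Δl = 1 − 1 = +0; the E1 rule Δl = ±1 is violated.
The transition is electric-dipole forbidden.

forbidden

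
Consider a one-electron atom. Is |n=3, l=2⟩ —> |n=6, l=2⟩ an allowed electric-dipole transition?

forbidden

l: 2 → 2 (Δl = +0). Δl = ±1 fails.
The transition is electric-dipole forbidden.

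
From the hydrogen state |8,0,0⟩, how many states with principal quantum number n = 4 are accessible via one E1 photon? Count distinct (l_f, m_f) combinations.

3

E1 requires Δl = ±1, so l_f ∈ {-1, 1}; with 0 ≤ l_f ≤ n_f−1 = 3, the allowed l_f values are {1}.
For l_f = 1: m_f ∈ {m_i−1, m_i, m_i+1} ∩ [−1, 1] = {-1, 0, 1} → 3 states.
Total: 3.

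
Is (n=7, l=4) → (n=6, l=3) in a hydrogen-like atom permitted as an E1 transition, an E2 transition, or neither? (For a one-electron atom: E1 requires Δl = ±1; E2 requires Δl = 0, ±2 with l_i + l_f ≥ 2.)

E1

Δl = 3 − 4 = -1; l_i + l_f = 7.
E1 (Δl = ±1): satisfied.
E2 (Δl = 0,±2, l_i+l_f ≥ 2): not satisfied.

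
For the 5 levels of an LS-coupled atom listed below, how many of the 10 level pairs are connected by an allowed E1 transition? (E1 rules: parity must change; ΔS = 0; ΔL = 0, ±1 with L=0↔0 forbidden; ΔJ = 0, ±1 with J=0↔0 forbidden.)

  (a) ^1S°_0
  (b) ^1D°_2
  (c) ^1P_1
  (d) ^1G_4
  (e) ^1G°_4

3

(a)–(b): forbidden (parity, ΔL, ΔJ).
(a)–(c): allowed.
(a)–(d): forbidden (ΔL, ΔJ).
(a)–(e): forbidden (parity, ΔL, ΔJ).
(b)–(c): allowed.
(b)–(d): forbidden (ΔL, ΔJ).
(b)–(e): forbidden (parity, ΔL, ΔJ).
(c)–(d): forbidden (parity, ΔL, ΔJ).
(c)–(e): forbidden (ΔL, ΔJ).
(d)–(e): allowed.
Allowed pairs: 3 of 10.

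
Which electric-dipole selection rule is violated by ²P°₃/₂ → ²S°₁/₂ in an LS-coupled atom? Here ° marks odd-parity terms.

parity

Initial level: S=1/2, L=1, J=3/2, parity odd. Final level: S=1/2, L=0, J=1/2, parity odd.
Parity must change: odd → odd — violated.
ΔS = 0: S: 1/2 → 1/2 — satisfied.
ΔL = 0, ±1 (not L=0↔0): L: 1 → 0, ΔL = -1 — satisfied.
ΔJ = 0, ±1 (not J=0↔0): J: 3/2 → 1/2, ΔJ = -1 — satisfied.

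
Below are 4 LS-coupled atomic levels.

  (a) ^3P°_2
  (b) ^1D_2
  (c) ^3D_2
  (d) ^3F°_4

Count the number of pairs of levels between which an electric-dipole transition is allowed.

1

(a)–(b): forbidden (ΔS).
(a)–(c): allowed.
(a)–(d): forbidden (parity, ΔL, ΔJ).
(b)–(c): forbidden (parity, ΔS).
(b)–(d): forbidden (ΔS, ΔJ).
(c)–(d): forbidden (ΔJ).
Allowed pairs: 1 of 6.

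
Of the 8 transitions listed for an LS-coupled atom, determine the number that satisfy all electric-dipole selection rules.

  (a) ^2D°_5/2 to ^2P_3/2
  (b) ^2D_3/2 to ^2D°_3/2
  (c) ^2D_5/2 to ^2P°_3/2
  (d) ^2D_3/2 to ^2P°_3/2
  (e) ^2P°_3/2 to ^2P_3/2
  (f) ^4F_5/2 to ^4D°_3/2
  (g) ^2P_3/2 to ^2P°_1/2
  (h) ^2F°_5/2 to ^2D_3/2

(a) allowed
(b) allowed
(c) allowed
(d) allowed
(e) allowed
(f) allowed
(g) allowed
(h) allowed
Total allowed: 8 of 8.

8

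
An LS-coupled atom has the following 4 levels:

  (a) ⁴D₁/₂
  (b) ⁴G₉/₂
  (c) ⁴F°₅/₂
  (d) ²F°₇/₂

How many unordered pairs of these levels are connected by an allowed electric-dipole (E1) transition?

(a)–(b): forbidden (parity, ΔL, ΔJ).
(a)–(c): forbidden (ΔJ).
(a)–(d): forbidden (ΔS, ΔJ).
(b)–(c): forbidden (ΔJ).
(b)–(d): forbidden (ΔS).
(c)–(d): forbidden (parity, ΔS).
Allowed pairs: 0 of 6.

0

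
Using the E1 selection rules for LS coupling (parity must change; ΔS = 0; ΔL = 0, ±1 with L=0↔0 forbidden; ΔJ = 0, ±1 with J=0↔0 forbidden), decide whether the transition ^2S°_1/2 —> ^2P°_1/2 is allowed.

forbidden

Initial level: S=1/2, L=0, J=1/2, parity odd. Final level: S=1/2, L=1, J=1/2, parity odd.
ΔS = 0: S: 1/2 → 1/2 — ok.
ΔJ = 0, ±1 (not J=0↔0): J: 1/2 → 1/2, ΔJ = +0 — ok.
ΔL = 0, ±1 (not L=0↔0): L: 0 → 1, ΔL = +1 — ok.
Parity must change: odd → odd — fails.
Rule(s) violated: parity.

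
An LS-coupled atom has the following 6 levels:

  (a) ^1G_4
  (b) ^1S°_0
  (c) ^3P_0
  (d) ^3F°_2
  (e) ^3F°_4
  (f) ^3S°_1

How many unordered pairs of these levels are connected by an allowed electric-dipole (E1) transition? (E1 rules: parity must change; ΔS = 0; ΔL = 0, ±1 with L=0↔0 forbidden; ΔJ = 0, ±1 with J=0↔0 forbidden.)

(a)–(b): forbidden (ΔL, ΔJ).
(a)–(c): forbidden (parity, ΔS, ΔL, ΔJ).
(a)–(d): forbidden (ΔS, ΔJ).
(a)–(e): forbidden (ΔS).
(a)–(f): forbidden (ΔS, ΔL, ΔJ).
(b)–(c): forbidden (ΔS, ΔJ).
(b)–(d): forbidden (parity, ΔS, ΔL, ΔJ).
(b)–(e): forbidden (parity, ΔS, ΔL, ΔJ).
(b)–(f): forbidden (parity, ΔS, ΔL).
(c)–(d): forbidden (ΔL, ΔJ).
(c)–(e): forbidden (ΔL, ΔJ).
(c)–(f): allowed.
(d)–(e): forbidden (parity, ΔJ).
(d)–(f): forbidden (parity, ΔL).
(e)–(f): forbidden (parity, ΔL, ΔJ).
Allowed pairs: 1 of 15.

1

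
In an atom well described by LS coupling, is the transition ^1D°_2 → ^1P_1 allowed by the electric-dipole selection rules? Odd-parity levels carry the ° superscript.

ΔS = 0: S: 0 → 0 — ok.
ΔJ = 0, ±1 (not J=0↔0): J: 2 → 1, ΔJ = -1 — ok.
ΔL = 0, ±1 (not L=0↔0): L: 2 → 1, ΔL = -1 — ok.
Parity must change: odd → even — ok.
All four E1 rules are satisfied.

allowed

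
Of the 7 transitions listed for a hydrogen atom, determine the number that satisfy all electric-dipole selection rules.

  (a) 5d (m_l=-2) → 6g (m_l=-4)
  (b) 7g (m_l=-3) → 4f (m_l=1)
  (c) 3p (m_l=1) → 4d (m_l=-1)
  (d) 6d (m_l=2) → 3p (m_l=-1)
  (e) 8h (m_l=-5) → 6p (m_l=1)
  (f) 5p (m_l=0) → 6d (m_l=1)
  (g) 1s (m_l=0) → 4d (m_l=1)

(a) forbidden — Δl = +2 (E1 requires Δl = ±1); Δm_l = -2 (E1 requires Δm_l = 0, ±1)
(b) forbidden — Δm_l = +4 (E1 requires Δm_l = 0, ±1)
(c) forbidden — Δm_l = -2 (E1 requires Δm_l = 0, ±1)
(d) forbidden — Δm_l = -3 (E1 requires Δm_l = 0, ±1)
(e) forbidden — Δl = -4 (E1 requires Δl = ±1); Δm_l = +6 (E1 requires Δm_l = 0, ±1)
(f) allowed
(g) forbidden — Δl = +2 (E1 requires Δl = ±1)
Total allowed: 1 of 7.

1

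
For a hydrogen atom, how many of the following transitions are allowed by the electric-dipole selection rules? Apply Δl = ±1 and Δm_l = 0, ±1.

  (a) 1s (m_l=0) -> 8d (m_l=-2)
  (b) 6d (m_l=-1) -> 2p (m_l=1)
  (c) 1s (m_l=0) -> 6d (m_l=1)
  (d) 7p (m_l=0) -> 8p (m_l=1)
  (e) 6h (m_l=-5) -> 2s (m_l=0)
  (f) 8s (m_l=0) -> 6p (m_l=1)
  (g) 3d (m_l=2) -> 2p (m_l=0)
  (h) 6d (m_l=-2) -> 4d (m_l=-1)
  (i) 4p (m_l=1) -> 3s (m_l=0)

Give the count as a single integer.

(a) forbidden — Δl = +2 (E1 requires Δl = ±1); Δm_l = -2 (E1 requires Δm_l = 0, ±1)
(b) forbidden — Δm_l = +2 (E1 requires Δm_l = 0, ±1)
(c) forbidden — Δl = +2 (E1 requires Δl = ±1)
(d) forbidden — Δl = +0 (E1 requires Δl = ±1)
(e) forbidden — Δl = -5 (E1 requires Δl = ±1); Δm_l = +5 (E1 requires Δm_l = 0, ±1)
(f) allowed
(g) forbidden — Δm_l = -2 (E1 requires Δm_l = 0, ±1)
(h) forbidden — Δl = +0 (E1 requires Δl = ±1)
(i) allowed
Total allowed: 2 of 9.

2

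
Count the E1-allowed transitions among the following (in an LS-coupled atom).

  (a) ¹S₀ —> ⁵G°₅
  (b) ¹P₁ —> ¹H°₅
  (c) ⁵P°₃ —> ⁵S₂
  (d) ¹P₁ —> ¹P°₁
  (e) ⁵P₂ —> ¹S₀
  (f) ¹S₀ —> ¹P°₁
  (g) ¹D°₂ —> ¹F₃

(a) forbidden (ΔS, ΔL, ΔJ fail)
(b) forbidden (ΔL, ΔJ fail)
(c) allowed
(d) allowed
(e) forbidden (parity, ΔS, ΔJ fail)
(f) allowed
(g) allowed
Total allowed: 4 of 7.

4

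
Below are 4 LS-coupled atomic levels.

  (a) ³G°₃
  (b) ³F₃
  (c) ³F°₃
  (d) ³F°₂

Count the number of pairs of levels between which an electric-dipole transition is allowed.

3

(a)–(b): allowed.
(a)–(c): forbidden (parity).
(a)–(d): forbidden (parity).
(b)–(c): allowed.
(b)–(d): allowed.
(c)–(d): forbidden (parity).
Allowed pairs: 3 of 6.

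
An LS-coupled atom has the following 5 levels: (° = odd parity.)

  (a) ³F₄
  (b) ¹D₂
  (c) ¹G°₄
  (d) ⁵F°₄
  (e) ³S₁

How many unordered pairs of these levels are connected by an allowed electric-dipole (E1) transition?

0

(a)–(b): forbidden (parity, ΔS, ΔJ).
(a)–(c): forbidden (ΔS).
(a)–(d): forbidden (ΔS).
(a)–(e): forbidden (parity, ΔL, ΔJ).
(b)–(c): forbidden (ΔL, ΔJ).
(b)–(d): forbidden (ΔS, ΔJ).
(b)–(e): forbidden (parity, ΔS, ΔL).
(c)–(d): forbidden (parity, ΔS).
(c)–(e): forbidden (ΔS, ΔL, ΔJ).
(d)–(e): forbidden (ΔS, ΔL, ΔJ).
Allowed pairs: 0 of 10.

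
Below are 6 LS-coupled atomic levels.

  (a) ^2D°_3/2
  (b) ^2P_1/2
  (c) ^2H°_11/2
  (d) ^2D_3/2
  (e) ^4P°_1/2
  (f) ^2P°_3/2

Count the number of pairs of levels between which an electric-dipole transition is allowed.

4

(a)–(b): allowed.
(a)–(c): forbidden (parity, ΔL, ΔJ).
(a)–(d): allowed.
(a)–(e): forbidden (parity, ΔS).
(a)–(f): forbidden (parity).
(b)–(c): forbidden (ΔL, ΔJ).
(b)–(d): forbidden (parity).
(b)–(e): forbidden (ΔS).
(b)–(f): allowed.
(c)–(d): forbidden (ΔL, ΔJ).
(c)–(e): forbidden (parity, ΔS, ΔL, ΔJ).
(c)–(f): forbidden (parity, ΔL, ΔJ).
(d)–(e): forbidden (ΔS).
(d)–(f): allowed.
(e)–(f): forbidden (parity, ΔS).
Allowed pairs: 4 of 15.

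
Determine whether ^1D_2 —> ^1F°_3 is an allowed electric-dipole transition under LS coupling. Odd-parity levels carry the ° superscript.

allowed

ΔJ = 0, ±1 (not J=0↔0): J: 2 → 3, ΔJ = +1 — passes.
ΔS = 0: S: 0 → 0 — passes.
ΔL = 0, ±1 (not L=0↔0): L: 2 → 3, ΔL = +1 — passes.
Parity must change: even → odd — passes.
All four E1 rules are satisfied.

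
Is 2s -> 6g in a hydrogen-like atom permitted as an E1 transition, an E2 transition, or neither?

neither

Δl = 4 − 0 = +4; l_i + l_f = 4.
E1 (Δl = ±1): not satisfied.
E2 (Δl = 0,±2, l_i+l_f ≥ 2): not satisfied.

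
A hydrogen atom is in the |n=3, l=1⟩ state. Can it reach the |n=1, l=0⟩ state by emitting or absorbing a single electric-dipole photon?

allowed

l: 1 → 0 (Δl = -1). Δl = ±1 satisfied.
All E1 selection rules are satisfied.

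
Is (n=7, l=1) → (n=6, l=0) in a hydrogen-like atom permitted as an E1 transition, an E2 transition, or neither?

E1

Δl = 0 − 1 = -1; l_i + l_f = 1.
E1 (Δl = ±1): satisfied.
E2 (Δl = 0,±2, l_i+l_f ≥ 2): not satisfied.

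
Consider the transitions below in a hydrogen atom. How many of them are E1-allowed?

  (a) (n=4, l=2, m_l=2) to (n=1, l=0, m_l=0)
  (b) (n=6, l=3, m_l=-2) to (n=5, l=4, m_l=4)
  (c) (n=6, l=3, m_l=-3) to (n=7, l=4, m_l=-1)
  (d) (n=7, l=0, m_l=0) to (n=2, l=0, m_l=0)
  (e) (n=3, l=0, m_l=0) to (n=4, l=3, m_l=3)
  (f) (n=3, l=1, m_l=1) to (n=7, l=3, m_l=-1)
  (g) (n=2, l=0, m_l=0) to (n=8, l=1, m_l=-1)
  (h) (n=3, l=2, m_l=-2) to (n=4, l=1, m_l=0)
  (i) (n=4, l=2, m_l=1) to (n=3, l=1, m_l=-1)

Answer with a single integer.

(a) forbidden — Δl = -2 (E1 requires Δl = ±1); Δm_l = -2 (E1 requires Δm_l = 0, ±1)
(b) forbidden — Δm_l = +6 (E1 requires Δm_l = 0, ±1)
(c) forbidden — Δm_l = +2 (E1 requires Δm_l = 0, ±1)
(d) forbidden — Δl = +0 (E1 requires Δl = ±1)
(e) forbidden — Δl = +3 (E1 requires Δl = ±1); Δm_l = +3 (E1 requires Δm_l = 0, ±1)
(f) forbidden — Δl = +2 (E1 requires Δl = ±1); Δm_l = -2 (E1 requires Δm_l = 0, ±1)
(g) allowed
(h) forbidden — Δm_l = +2 (E1 requires Δm_l = 0, ±1)
(i) forbidden — Δm_l = -2 (E1 requires Δm_l = 0, ±1)
Total allowed: 1 of 9.

1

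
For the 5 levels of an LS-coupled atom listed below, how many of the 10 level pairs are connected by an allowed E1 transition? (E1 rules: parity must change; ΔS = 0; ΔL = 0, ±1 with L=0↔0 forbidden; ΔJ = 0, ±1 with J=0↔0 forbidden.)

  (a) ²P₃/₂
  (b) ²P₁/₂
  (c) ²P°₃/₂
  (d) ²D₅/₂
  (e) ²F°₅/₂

(a)–(b): forbidden (parity).
(a)–(c): allowed.
(a)–(d): forbidden (parity).
(a)–(e): forbidden (ΔL).
(b)–(c): allowed.
(b)–(d): forbidden (parity, ΔJ).
(b)–(e): forbidden (ΔL, ΔJ).
(c)–(d): allowed.
(c)–(e): forbidden (parity, ΔL).
(d)–(e): allowed.
Allowed pairs: 4 of 10.

4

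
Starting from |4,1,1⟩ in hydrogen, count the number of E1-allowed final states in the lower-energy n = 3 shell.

4

E1 requires Δl = ±1, so l_f ∈ {0, 2}; with 0 ≤ l_f ≤ n_f−1 = 2, the allowed l_f values are {0, 2}.
For l_f = 0: m_f ∈ {m_i−1, m_i, m_i+1} ∩ [−0, 0] = {0} → 1 state.
For l_f = 2: m_f ∈ {m_i−1, m_i, m_i+1} ∩ [−2, 2] = {0, 1, 2} → 3 states.
Total: 4.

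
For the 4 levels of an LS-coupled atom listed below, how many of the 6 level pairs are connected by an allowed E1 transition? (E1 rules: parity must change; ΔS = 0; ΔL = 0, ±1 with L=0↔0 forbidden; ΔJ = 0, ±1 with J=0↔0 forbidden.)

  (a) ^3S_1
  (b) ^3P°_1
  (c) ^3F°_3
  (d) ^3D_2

(a)–(b): allowed.
(a)–(c): forbidden (ΔL, ΔJ).
(a)–(d): forbidden (parity, ΔL).
(b)–(c): forbidden (parity, ΔL, ΔJ).
(b)–(d): allowed.
(c)–(d): allowed.
Allowed pairs: 3 of 6.

3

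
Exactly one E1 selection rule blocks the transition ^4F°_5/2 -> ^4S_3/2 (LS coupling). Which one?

the ΔL = 0, ±1 rule

Parity must change: odd → even — ok.
ΔS = 0: S: 3/2 → 3/2 — ok.
ΔL = 0, ±1 (not L=0↔0): L: 3 → 0, ΔL = -3 — fails.
ΔJ = 0, ±1 (not J=0↔0): J: 5/2 → 3/2, ΔJ = -1 — ok.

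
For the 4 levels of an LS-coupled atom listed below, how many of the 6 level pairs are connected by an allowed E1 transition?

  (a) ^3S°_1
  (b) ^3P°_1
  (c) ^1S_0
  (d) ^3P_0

2

(a)–(b): forbidden (parity).
(a)–(c): forbidden (ΔS, ΔL).
(a)–(d): allowed.
(b)–(c): forbidden (ΔS).
(b)–(d): allowed.
(c)–(d): forbidden (parity, ΔS, ΔJ).
Allowed pairs: 2 of 6.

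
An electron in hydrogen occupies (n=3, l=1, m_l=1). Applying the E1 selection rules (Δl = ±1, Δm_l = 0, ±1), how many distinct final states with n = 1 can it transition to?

1

E1 requires Δl = ±1, so l_f ∈ {0, 2}; with 0 ≤ l_f ≤ n_f−1 = 0, the allowed l_f values are {0}.
For l_f = 0: m_f ∈ {m_i−1, m_i, m_i+1} ∩ [−0, 0] = {0} → 1 state.
Total: 1.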